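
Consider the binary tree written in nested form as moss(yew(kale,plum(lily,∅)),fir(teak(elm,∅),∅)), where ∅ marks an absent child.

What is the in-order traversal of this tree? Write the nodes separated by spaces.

kale yew lily plum moss elm teak fir

In-order visits the left subtree, then the node, then the right subtree.
At moss: go left to yew.
  At yew: go left to kale.
    kale is a leaf — visit kale.
  Visit yew.
  At yew: go right to plum.
    At plum: go left to lily.
      lily is a leaf — visit lily.
    Visit plum.
    At plum: no right child.
Visit moss.
At moss: go right to fir.
  At fir: go left to teak.
    At teak: go left to elm.
      elm is a leaf — visit elm.
    Visit teak.
    At teak: no right child.
  Visit fir.
  At fir: no right child.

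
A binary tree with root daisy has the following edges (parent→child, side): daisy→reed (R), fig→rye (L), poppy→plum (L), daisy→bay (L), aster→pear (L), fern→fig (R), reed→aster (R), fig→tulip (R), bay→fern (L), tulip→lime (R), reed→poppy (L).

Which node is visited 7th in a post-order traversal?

Post-order visits the left subtree, then the right subtree, then the node.
At daisy: go left to bay.
  At bay: go left to fern.
    At fern: no left child.
    At fern: go right to fig.
      At fig: go left to rye.
        rye is a leaf — visit rye.
      At fig: go right to tulip.
        At tulip: no left child.
        At tulip: go right to lime.
          lime is a leaf — visit lime.
        Visit tulip.
      Visit fig.
    Visit fern.
  At bay: no right child.
  Visit bay.
At daisy: go right to reed.
  At reed: go left to poppy.
    At poppy: go left to plum.
      plum is a leaf — visit plum.
    At poppy: no right child.
    Visit poppy.
  At reed: go right to aster.
    At aster: go left to pear.
      pear is a leaf — visit pear.
    At aster: no right child.
    Visit aster.
  Visit reed.
Visit daisy.
Full post-order sequence: rye, lime, tulip, fig, fern, bay, plum, poppy, pear, aster, reed, daisy.

plum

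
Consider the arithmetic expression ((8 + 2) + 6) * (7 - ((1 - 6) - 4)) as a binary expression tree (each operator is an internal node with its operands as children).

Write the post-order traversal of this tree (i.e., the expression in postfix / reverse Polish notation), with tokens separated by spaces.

8 2 + 6 + 7 1 6 - 4 - - *

Post-order on an expression tree gives postfix notation: for each operator, emit left operand, right operand, then the operator.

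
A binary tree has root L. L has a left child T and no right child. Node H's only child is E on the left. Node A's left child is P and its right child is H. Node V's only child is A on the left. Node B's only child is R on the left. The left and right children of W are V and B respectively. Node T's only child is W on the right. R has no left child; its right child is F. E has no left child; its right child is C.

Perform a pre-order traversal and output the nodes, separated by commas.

Pre-order visits the node, then its left subtree, then its right subtree.
Visit L.
At L: go left to T.
  Visit T.
  At T: no left child.
  At T: go right to W.
    Visit W.
    At W: go left to V.
      Visit V.
      At V: go left to A.
        Visit A.
        At A: go left to P.
          P is a leaf — visit P.
        At A: go right to H.
          Visit H.
          At H: go left to E.
            Visit E.
            At E: no left child.
            At E: go right to C.
              C is a leaf — visit C.
          At H: no right child.
      At V: no right child.
    At W: go right to B.
      Visit B.
      At B: go left to R.
        Visit R.
        At R: no left child.
        At R: go right to F.
          F is a leaf — visit F.
      At B: no right child.
At L: no right child.

L, T, W, V, A, P, H, E, C, B, R, F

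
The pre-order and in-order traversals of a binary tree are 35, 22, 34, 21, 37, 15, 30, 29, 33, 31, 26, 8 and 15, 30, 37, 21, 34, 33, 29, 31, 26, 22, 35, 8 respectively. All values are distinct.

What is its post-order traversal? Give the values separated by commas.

The first element of pre-order is the root; it splits in-order into left and right subtrees.
Root 35: left subtree has 10 nodes {15, 30, 37, 21, 34, 33, 29, 31, 26, 22}, right has 1 {8}.
  Root 22: left subtree has 9 nodes {15, 30, 37, 21, 34, 33, 29, 31, 26}, right has 0 { }.
    Root 34: left subtree has 4 nodes {15, 30, 37, 21}, right has 4 {33, 29, 31, 26}.
      Root 21: left subtree has 3 nodes {15, 30, 37}, right has 0 { }.
        Root 37: left subtree has 2 nodes {15, 30}, right has 0 { }.
          Root 15: left subtree has 0 nodes { }, right has 1 {30}.
      Root 29: left subtree has 1 node {33}, right has 2 {31, 26}.
        Root 31: left subtree has 0 nodes { }, right has 1 {26}.

30, 15, 37, 21, 33, 26, 31, 29, 34, 22, 8, 35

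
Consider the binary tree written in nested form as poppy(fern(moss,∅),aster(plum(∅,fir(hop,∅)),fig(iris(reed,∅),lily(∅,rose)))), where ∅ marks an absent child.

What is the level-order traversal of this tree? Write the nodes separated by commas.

Level-order visits nodes level by level from the root, left to right within each level.
Level 0: poppy
Level 1: fern, aster
Level 2: moss, plum, fig
Level 3: fir, iris, lily
Level 4: hop, reed, rose

poppy, fern, aster, moss, plum, fig, fir, iris, lily, hop, reed, rose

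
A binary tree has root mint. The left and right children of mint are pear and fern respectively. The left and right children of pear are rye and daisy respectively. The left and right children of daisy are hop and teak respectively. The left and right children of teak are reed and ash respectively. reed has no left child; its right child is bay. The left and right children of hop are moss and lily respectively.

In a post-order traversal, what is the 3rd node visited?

lily

Post-order visits the left subtree, then the right subtree, then the node.
At mint: go left to pear.
  At pear: go left to rye.
    rye is a leaf — visit rye.
  At pear: go right to daisy.
    At daisy: go left to hop.
      At hop: go left to moss.
        moss is a leaf — visit moss.
      At hop: go right to lily.
        lily is a leaf — visit lily.
      Visit hop.
    At daisy: go right to teak.
      At teak: go left to reed.
        At reed: no left child.
        At reed: go right to bay.
          bay is a leaf — visit bay.
        Visit reed.
      At teak: go right to ash.
        ash is a leaf — visit ash.
      Visit teak.
    Visit daisy.
  Visit pear.
At mint: go right to fern.
  fern is a leaf — visit fern.
Visit mint.
Full post-order sequence: rye, moss, lily, hop, bay, reed, ash, teak, daisy, pear, fern, mint.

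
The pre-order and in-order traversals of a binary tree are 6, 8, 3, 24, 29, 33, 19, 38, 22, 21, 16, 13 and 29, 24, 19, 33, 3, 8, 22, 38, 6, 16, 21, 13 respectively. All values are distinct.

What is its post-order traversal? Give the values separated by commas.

29, 19, 33, 24, 3, 22, 38, 8, 16, 13, 21, 6

The first element of pre-order is the root; it splits in-order into left and right subtrees.
Root 6: left subtree has 8 nodes {29, 24, 19, 33, 3, 8, 22, 38}, right has 3 {16, 21, 13}.
  Root 8: left subtree has 5 nodes {29, 24, 19, 33, 3}, right has 2 {22, 38}.
    Root 3: left subtree has 4 nodes {29, 24, 19, 33}, right has 0 { }.
      Root 24: left subtree has 1 node {29}, right has 2 {19, 33}.
        Root 33: left subtree has 1 node {19}, right has 0 { }.
    Root 38: left subtree has 1 node {22}, right has 0 { }.
  Root 21: left subtree has 1 node {16}, right has 1 {13}.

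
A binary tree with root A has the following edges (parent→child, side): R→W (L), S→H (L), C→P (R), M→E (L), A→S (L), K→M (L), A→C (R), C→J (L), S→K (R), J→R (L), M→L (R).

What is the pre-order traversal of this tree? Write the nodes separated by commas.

Pre-order visits the node, then its left subtree, then its right subtree.
Visit A.
At A: go left to S.
  Visit S.
  At S: go left to H.
    H is a leaf — visit H.
  At S: go right to K.
    Visit K.
    At K: go left to M.
      Visit M.
      At M: go left to E.
        E is a leaf — visit E.
      At M: go right to L.
        L is a leaf — visit L.
    At K: no right child.
At A: go right to C.
  Visit C.
  At C: go left to J.
    Visit J.
    At J: go left to R.
      Visit R.
      At R: go left to W.
        W is a leaf — visit W.
      At R: no right child.
    At J: no right child.
  At C: go right to P.
    P is a leaf — visit P.

A, S, H, K, M, E, L, C, J, R, W, P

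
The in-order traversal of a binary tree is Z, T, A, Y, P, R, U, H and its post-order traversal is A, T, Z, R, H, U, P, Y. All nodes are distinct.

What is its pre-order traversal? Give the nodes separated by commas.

The last element of post-order is the root; it splits in-order into left and right subtrees.
Root Y: left subtree has 3 nodes {Z, T, A}, right has 4 {P, R, U, H}.
  Root Z: left subtree has 0 nodes { }, right has 2 {T, A}.
    Root T: left subtree has 0 nodes { }, right has 1 {A}.
  Root P: left subtree has 0 nodes { }, right has 3 {R, U, H}.
    Root U: left subtree has 1 node {R}, right has 1 {H}.

Y, Z, T, A, P, U, R, H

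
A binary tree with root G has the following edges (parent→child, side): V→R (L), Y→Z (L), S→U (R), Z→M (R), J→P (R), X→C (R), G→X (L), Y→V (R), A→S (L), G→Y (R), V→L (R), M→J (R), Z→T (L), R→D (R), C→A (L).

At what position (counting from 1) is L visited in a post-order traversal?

Post-order visits the left subtree, then the right subtree, then the node.
At G: go left to X.
  At X: no left child.
  At X: go right to C.
    At C: go left to A.
      At A: go left to S.
        At S: no left child.
        At S: go right to U.
          U is a leaf — visit U.
        Visit S.
      At A: no right child.
      Visit A.
    At C: no right child.
    Visit C.
  Visit X.
At G: go right to Y.
  At Y: go left to Z.
    At Z: go left to T.
      T is a leaf — visit T.
    At Z: go right to M.
      At M: no left child.
      At M: go right to J.
        At J: no left child.
        At J: go right to P.
          P is a leaf — visit P.
        Visit J.
      Visit M.
    Visit Z.
  At Y: go right to V.
    At V: go left to R.
      At R: no left child.
      At R: go right to D.
        D is a leaf — visit D.
      Visit R.
    At V: go right to L.
      L is a leaf — visit L.
    Visit V.
  Visit Y.
Visit G.
Full post-order sequence: U, S, A, C, X, T, P, J, M, Z, D, R, L, V, Y, G.

13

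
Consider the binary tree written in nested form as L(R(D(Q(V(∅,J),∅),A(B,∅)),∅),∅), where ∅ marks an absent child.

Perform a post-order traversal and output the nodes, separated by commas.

J, V, Q, B, A, D, R, L

Post-order visits the left subtree, then the right subtree, then the node.
At L: go left to R.
  At R: go left to D.
    At D: go left to Q.
      At Q: go left to V.
        At V: no left child.
        At V: go right to J.
          J is a leaf — visit J.
        Visit V.
      At Q: no right child.
      Visit Q.
    At D: go right to A.
      At A: go left to B.
        B is a leaf — visit B.
      At A: no right child.
      Visit A.
    Visit D.
  At R: no right child.
  Visit R.
At L: no right child.
Visit L.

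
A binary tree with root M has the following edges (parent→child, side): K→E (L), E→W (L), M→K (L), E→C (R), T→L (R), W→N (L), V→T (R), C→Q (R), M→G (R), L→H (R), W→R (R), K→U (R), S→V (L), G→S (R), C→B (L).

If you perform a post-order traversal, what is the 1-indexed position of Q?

Post-order visits the left subtree, then the right subtree, then the node.
At M: go left to K.
  At K: go left to E.
    At E: go left to W.
      At W: go left to N.
        N is a leaf — visit N.
      At W: go right to R.
        R is a leaf — visit R.
      Visit W.
    At E: go right to C.
      At C: go left to B.
        B is a leaf — visit B.
      At C: go right to Q.
        Q is a leaf — visit Q.
      Visit C.
    Visit E.
  At K: go right to U.
    U is a leaf — visit U.
  Visit K.
At M: go right to G.
  At G: no left child.
  At G: go right to S.
    At S: go left to V.
      At V: no left child.
      At V: go right to T.
        At T: no left child.
        At T: go right to L.
          At L: no left child.
          At L: go right to H.
            H is a leaf — visit H.
          Visit L.
        Visit T.
      Visit V.
    At S: no right child.
    Visit S.
  Visit G.
Visit M.
Full post-order sequence: N, R, W, B, Q, C, E, U, K, H, L, T, V, S, G, M.

5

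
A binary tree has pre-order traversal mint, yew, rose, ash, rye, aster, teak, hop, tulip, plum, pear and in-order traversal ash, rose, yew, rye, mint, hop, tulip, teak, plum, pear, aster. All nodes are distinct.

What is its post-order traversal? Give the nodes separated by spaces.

ash rose rye yew tulip hop pear plum teak aster mint

The first element of pre-order is the root; it splits in-order into left and right subtrees.
Root mint: left subtree has 4 nodes {ash, rose, yew, rye}, right has 6 {hop, tulip, teak, plum, pear, aster}.
  Root yew: left subtree has 2 nodes {ash, rose}, right has 1 {rye}.
    Root rose: left subtree has 1 node {ash}, right has 0 { }.
  Root aster: left subtree has 5 nodes {hop, tulip, teak, plum, pear}, right has 0 { }.
    Root teak: left subtree has 2 nodes {hop, tulip}, right has 2 {plum, pear}.
      Root hop: left subtree has 0 nodes { }, right has 1 {tulip}.
      Root plum: left subtree has 0 nodes { }, right has 1 {pear}.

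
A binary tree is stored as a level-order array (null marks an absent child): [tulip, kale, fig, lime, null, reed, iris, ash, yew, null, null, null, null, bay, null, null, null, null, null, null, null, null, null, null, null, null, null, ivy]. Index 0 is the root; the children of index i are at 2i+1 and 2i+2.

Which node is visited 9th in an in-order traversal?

In-order visits the left subtree, then the node, then the right subtree.
At tulip: go left to kale.
  At kale: go left to lime.
    At lime: go left to ash.
      ash is a leaf — visit ash.
    Visit lime.
    At lime: go right to yew.
      yew is a leaf — visit yew.
  Visit kale.
  At kale: no right child.
Visit tulip.
At tulip: go right to fig.
  At fig: go left to reed.
    reed is a leaf — visit reed.
  Visit fig.
  At fig: go right to iris.
    At iris: go left to bay.
      At bay: go left to ivy.
        ivy is a leaf — visit ivy.
      Visit bay.
      At bay: no right child.
    Visit iris.
    At iris: no right child.
Full in-order sequence: ash, lime, yew, kale, tulip, reed, fig, ivy, bay, iris.

bay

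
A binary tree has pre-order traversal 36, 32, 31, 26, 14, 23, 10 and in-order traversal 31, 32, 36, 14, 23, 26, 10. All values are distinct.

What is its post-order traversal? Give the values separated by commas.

31, 32, 23, 14, 10, 26, 36

The first element of pre-order is the root; it splits in-order into left and right subtrees.
Root 36: left subtree has 2 nodes {31, 32}, right has 4 {14, 23, 26, 10}.
  Root 32: left subtree has 1 node {31}, right has 0 { }.
  Root 26: left subtree has 2 nodes {14, 23}, right has 1 {10}.
    Root 14: left subtree has 0 nodes { }, right has 1 {23}.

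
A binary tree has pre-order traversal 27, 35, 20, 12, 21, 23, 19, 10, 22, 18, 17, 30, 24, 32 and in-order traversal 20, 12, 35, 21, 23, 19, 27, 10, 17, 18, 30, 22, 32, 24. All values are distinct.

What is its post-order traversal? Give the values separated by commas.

The first element of pre-order is the root; it splits in-order into left and right subtrees.
Root 27: left subtree has 6 nodes {20, 12, 35, 21, 23, 19}, right has 7 {10, 17, 18, 30, 22, 32, 24}.
  Root 35: left subtree has 2 nodes {20, 12}, right has 3 {21, 23, 19}.
    Root 20: left subtree has 0 nodes { }, right has 1 {12}.
    Root 21: left subtree has 0 nodes { }, right has 2 {23, 19}.
      Root 23: left subtree has 0 nodes { }, right has 1 {19}.
  Root 10: left subtree has 0 nodes { }, right has 6 {17, 18, 30, 22, 32, 24}.
    Root 22: left subtree has 3 nodes {17, 18, 30}, right has 2 {32, 24}.
      Root 18: left subtree has 1 node {17}, right has 1 {30}.
      Root 24: left subtree has 1 node {32}, right has 0 { }.

12, 20, 19, 23, 21, 35, 17, 30, 18, 32, 24, 22, 10, 27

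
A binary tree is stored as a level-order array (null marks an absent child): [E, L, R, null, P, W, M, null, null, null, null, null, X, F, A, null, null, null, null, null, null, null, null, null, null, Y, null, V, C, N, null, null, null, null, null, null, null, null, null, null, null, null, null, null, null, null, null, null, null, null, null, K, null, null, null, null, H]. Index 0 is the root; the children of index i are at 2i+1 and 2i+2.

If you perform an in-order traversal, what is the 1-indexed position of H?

10

In-order visits the left subtree, then the node, then the right subtree.
At E: go left to L.
  At L: no left child.
  Visit L.
  At L: go right to P.
    P is a leaf — visit P.
Visit E.
At E: go right to R.
  At R: go left to W.
    At W: no left child.
    Visit W.
    At W: go right to X.
      At X: go left to Y.
        At Y: go left to K.
          K is a leaf — visit K.
        Visit Y.
        At Y: no right child.
      Visit X.
      At X: no right child.
  Visit R.
  At R: go right to M.
    At M: go left to F.
      At F: go left to V.
        At V: no left child.
        Visit V.
        At V: go right to H.
          H is a leaf — visit H.
      Visit F.
      At F: go right to C.
        C is a leaf — visit C.
    Visit M.
    At M: go right to A.
      At A: go left to N.
        N is a leaf — visit N.
      Visit A.
      At A: no right child.
Full in-order sequence: L, P, E, W, K, Y, X, R, V, H, F, C, M, N, A.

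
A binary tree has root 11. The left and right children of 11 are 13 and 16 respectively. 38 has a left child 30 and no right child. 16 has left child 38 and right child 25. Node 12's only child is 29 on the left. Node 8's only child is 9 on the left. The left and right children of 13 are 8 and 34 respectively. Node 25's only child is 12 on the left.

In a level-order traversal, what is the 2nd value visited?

13

Level-order visits nodes level by level from the root, left to right within each level.
Level 0: 11
Level 1: 13, 16
Level 2: 8, 34, 38, 25
Level 3: 9, 30, 12
Level 4: 29
Full level-order sequence: 11, 13, 16, 8, 34, 38, 25, 9, 30, 12, 29.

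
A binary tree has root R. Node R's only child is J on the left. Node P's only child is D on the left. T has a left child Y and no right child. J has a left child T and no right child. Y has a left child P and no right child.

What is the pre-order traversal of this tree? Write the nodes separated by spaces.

Pre-order visits the node, then its left subtree, then its right subtree.
Visit R.
At R: go left to J.
  Visit J.
  At J: go left to T.
    Visit T.
    At T: go left to Y.
      Visit Y.
      At Y: go left to P.
        Visit P.
        At P: go left to D.
          D is a leaf — visit D.
        At P: no right child.
      At Y: no right child.
    At T: no right child.
  At J: no right child.
At R: no right child.

R J T Y P D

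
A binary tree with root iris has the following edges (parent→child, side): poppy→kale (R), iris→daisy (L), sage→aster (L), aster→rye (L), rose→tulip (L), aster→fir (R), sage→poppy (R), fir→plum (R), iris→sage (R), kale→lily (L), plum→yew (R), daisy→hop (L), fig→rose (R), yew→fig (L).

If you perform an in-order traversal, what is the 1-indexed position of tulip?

In-order visits the left subtree, then the node, then the right subtree.
At iris: go left to daisy.
  At daisy: go left to hop.
    hop is a leaf — visit hop.
  Visit daisy.
  At daisy: no right child.
Visit iris.
At iris: go right to sage.
  At sage: go left to aster.
    At aster: go left to rye.
      rye is a leaf — visit rye.
    Visit aster.
    At aster: go right to fir.
      At fir: no left child.
      Visit fir.
      At fir: go right to plum.
        At plum: no left child.
        Visit plum.
        At plum: go right to yew.
          At yew: go left to fig.
            At fig: no left child.
            Visit fig.
            At fig: go right to rose.
              At rose: go left to tulip.
                tulip is a leaf — visit tulip.
              Visit rose.
              At rose: no right child.
          Visit yew.
          At yew: no right child.
  Visit sage.
  At sage: go right to poppy.
    At poppy: no left child.
    Visit poppy.
    At poppy: go right to kale.
      At kale: go left to lily.
        lily is a leaf — visit lily.
      Visit kale.
      At kale: no right child.
Full in-order sequence: hop, daisy, iris, rye, aster, fir, plum, fig, tulip, rose, yew, sage, poppy, lily, kale.

9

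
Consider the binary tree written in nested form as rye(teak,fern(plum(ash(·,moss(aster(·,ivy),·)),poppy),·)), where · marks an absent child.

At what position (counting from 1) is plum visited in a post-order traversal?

7

Post-order visits the left subtree, then the right subtree, then the node.
At rye: go left to teak.
  teak is a leaf — visit teak.
At rye: go right to fern.
  At fern: go left to plum.
    At plum: go left to ash.
      At ash: no left child.
      At ash: go right to moss.
        At moss: go left to aster.
          At aster: no left child.
          At aster: go right to ivy.
            ivy is a leaf — visit ivy.
          Visit aster.
        At moss: no right child.
        Visit moss.
      Visit ash.
    At plum: go right to poppy.
      poppy is a leaf — visit poppy.
    Visit plum.
  At fern: no right child.
  Visit fern.
Visit rye.
Full post-order sequence: teak, ivy, aster, moss, ash, poppy, plum, fern, rye.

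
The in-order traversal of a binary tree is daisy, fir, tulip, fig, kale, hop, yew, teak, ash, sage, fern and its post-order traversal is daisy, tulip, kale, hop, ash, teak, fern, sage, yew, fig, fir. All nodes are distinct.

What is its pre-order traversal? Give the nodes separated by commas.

The last element of post-order is the root; it splits in-order into left and right subtrees.
Root fir: left subtree has 1 node {daisy}, right has 9 {tulip, fig, kale, hop, yew, teak, ash, sage, fern}.
  Root fig: left subtree has 1 node {tulip}, right has 7 {kale, hop, yew, teak, ash, sage, fern}.
    Root yew: left subtree has 2 nodes {kale, hop}, right has 4 {teak, ash, sage, fern}.
      Root hop: left subtree has 1 node {kale}, right has 0 { }.
      Root sage: left subtree has 2 nodes {teak, ash}, right has 1 {fern}.
        Root teak: left subtree has 0 nodes { }, right has 1 {ash}.

fir, daisy, fig, tulip, yew, hop, kale, sage, teak, ash, fern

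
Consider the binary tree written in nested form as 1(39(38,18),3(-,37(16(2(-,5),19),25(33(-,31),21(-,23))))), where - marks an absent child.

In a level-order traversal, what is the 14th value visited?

31

Level-order visits nodes level by level from the root, left to right within each level.
Level 0: 1
Level 1: 39, 3
Level 2: 38, 18, 37
Level 3: 16, 25
Level 4: 2, 19, 33, 21
Level 5: 5, 31, 23
Full level-order sequence: 1, 39, 3, 38, 18, 37, 16, 25, 2, 19, 33, 21, 5, 31, 23.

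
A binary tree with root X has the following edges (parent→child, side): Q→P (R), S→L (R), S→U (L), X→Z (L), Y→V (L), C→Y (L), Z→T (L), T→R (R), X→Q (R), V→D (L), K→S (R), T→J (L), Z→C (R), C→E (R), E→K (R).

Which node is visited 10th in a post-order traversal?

K

Post-order visits the left subtree, then the right subtree, then the node.
At X: go left to Z.
  At Z: go left to T.
    At T: go left to J.
      J is a leaf — visit J.
    At T: go right to R.
      R is a leaf — visit R.
    Visit T.
  At Z: go right to C.
    At C: go left to Y.
      At Y: go left to V.
        At V: go left to D.
          D is a leaf — visit D.
        At V: no right child.
        Visit V.
      At Y: no right child.
      Visit Y.
    At C: go right to E.
      At E: no left child.
      At E: go right to K.
        At K: no left child.
        At K: go right to S.
          At S: go left to U.
            U is a leaf — visit U.
          At S: go right to L.
            L is a leaf — visit L.
          Visit S.
        Visit K.
      Visit E.
    Visit C.
  Visit Z.
At X: go right to Q.
  At Q: no left child.
  At Q: go right to P.
    P is a leaf — visit P.
  Visit Q.
Visit X.
Full post-order sequence: J, R, T, D, V, Y, U, L, S, K, E, C, Z, P, Q, X.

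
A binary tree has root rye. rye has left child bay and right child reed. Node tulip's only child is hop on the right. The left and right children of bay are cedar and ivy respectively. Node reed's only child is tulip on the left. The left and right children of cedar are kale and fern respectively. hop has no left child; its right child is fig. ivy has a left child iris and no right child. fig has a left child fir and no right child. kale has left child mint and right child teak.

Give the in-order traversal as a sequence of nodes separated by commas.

In-order visits the left subtree, then the node, then the right subtree.
At rye: go left to bay.
  At bay: go left to cedar.
    At cedar: go left to kale.
      At kale: go left to mint.
        mint is a leaf — visit mint.
      Visit kale.
      At kale: go right to teak.
        teak is a leaf — visit teak.
    Visit cedar.
    At cedar: go right to fern.
      fern is a leaf — visit fern.
  Visit bay.
  At bay: go right to ivy.
    At ivy: go left to iris.
      iris is a leaf — visit iris.
    Visit ivy.
    At ivy: no right child.
Visit rye.
At rye: go right to reed.
  At reed: go left to tulip.
    At tulip: no left child.
    Visit tulip.
    At tulip: go right to hop.
      At hop: no left child.
      Visit hop.
      At hop: go right to fig.
        At fig: go left to fir.
          fir is a leaf — visit fir.
        Visit fig.
        At fig: no right child.
  Visit reed.
  At reed: no right child.

mint, kale, teak, cedar, fern, bay, iris, ivy, rye, tulip, hop, fir, fig, reed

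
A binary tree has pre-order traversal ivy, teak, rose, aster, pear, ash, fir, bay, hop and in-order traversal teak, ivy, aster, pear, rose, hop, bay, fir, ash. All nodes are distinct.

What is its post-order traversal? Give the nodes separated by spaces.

The first element of pre-order is the root; it splits in-order into left and right subtrees.
Root ivy: left subtree has 1 node {teak}, right has 7 {aster, pear, rose, hop, bay, fir, ash}.
  Root rose: left subtree has 2 nodes {aster, pear}, right has 4 {hop, bay, fir, ash}.
    Root aster: left subtree has 0 nodes { }, right has 1 {pear}.
    Root ash: left subtree has 3 nodes {hop, bay, fir}, right has 0 { }.
      Root fir: left subtree has 2 nodes {hop, bay}, right has 0 { }.
        Root bay: left subtree has 1 node {hop}, right has 0 { }.

teak pear aster hop bay fir ash rose ivy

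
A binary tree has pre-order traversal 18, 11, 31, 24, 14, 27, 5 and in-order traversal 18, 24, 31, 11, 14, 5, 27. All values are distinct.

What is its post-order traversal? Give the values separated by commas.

The first element of pre-order is the root; it splits in-order into left and right subtrees.
Root 18: left subtree has 0 nodes { }, right has 6 {24, 31, 11, 14, 5, 27}.
  Root 11: left subtree has 2 nodes {24, 31}, right has 3 {14, 5, 27}.
    Root 31: left subtree has 1 node {24}, right has 0 { }.
    Root 14: left subtree has 0 nodes { }, right has 2 {5, 27}.
      Root 27: left subtree has 1 node {5}, right has 0 { }.

24, 31, 5, 27, 14, 11, 18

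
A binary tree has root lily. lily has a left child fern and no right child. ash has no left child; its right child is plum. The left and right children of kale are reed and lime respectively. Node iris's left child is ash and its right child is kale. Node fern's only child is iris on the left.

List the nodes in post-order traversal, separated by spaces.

plum ash reed lime kale iris fern lily

Post-order visits the left subtree, then the right subtree, then the node.
At lily: go left to fern.
  At fern: go left to iris.
    At iris: go left to ash.
      At ash: no left child.
      At ash: go right to plum.
        plum is a leaf — visit plum.
      Visit ash.
    At iris: go right to kale.
      At kale: go left to reed.
        reed is a leaf — visit reed.
      At kale: go right to lime.
        lime is a leaf — visit lime.
      Visit kale.
    Visit iris.
  At fern: no right child.
  Visit fern.
At lily: no right child.
Visit lily.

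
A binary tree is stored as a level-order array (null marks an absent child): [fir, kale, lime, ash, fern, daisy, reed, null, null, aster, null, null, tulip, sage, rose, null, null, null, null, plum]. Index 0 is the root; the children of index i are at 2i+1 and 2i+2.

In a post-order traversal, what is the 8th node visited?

Post-order visits the left subtree, then the right subtree, then the node.
At fir: go left to kale.
  At kale: go left to ash.
    ash is a leaf — visit ash.
  At kale: go right to fern.
    At fern: go left to aster.
      At aster: go left to plum.
        plum is a leaf — visit plum.
      At aster: no right child.
      Visit aster.
    At fern: no right child.
    Visit fern.
  Visit kale.
At fir: go right to lime.
  At lime: go left to daisy.
    At daisy: no left child.
    At daisy: go right to tulip.
      tulip is a leaf — visit tulip.
    Visit daisy.
  At lime: go right to reed.
    At reed: go left to sage.
      sage is a leaf — visit sage.
    At reed: go right to rose.
      rose is a leaf — visit rose.
    Visit reed.
  Visit lime.
Visit fir.
Full post-order sequence: ash, plum, aster, fern, kale, tulip, daisy, sage, rose, reed, lime, fir.

sage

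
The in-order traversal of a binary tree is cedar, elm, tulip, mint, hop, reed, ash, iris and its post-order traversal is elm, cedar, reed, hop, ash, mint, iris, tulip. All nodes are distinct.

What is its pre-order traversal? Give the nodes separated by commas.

tulip, cedar, elm, iris, mint, ash, hop, reed

The last element of post-order is the root; it splits in-order into left and right subtrees.
Root tulip: left subtree has 2 nodes {cedar, elm}, right has 5 {mint, hop, reed, ash, iris}.
  Root cedar: left subtree has 0 nodes { }, right has 1 {elm}.
  Root iris: left subtree has 4 nodes {mint, hop, reed, ash}, right has 0 { }.
    Root mint: left subtree has 0 nodes { }, right has 3 {hop, reed, ash}.
      Root ash: left subtree has 2 nodes {hop, reed}, right has 0 { }.
        Root hop: left subtree has 0 nodes { }, right has 1 {reed}.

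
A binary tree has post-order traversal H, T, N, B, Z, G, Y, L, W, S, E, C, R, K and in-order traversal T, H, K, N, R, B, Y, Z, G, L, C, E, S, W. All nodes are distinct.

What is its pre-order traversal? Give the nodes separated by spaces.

K T H R N C L Y B G Z E S W

The last element of post-order is the root; it splits in-order into left and right subtrees.
Root K: left subtree has 2 nodes {T, H}, right has 11 {N, R, B, Y, Z, G, L, C, E, S, W}.
  Root T: left subtree has 0 nodes { }, right has 1 {H}.
  Root R: left subtree has 1 node {N}, right has 9 {B, Y, Z, G, L, C, E, S, W}.
    Root C: left subtree has 5 nodes {B, Y, Z, G, L}, right has 3 {E, S, W}.
      Root L: left subtree has 4 nodes {B, Y, Z, G}, right has 0 { }.
        Root Y: left subtree has 1 node {B}, right has 2 {Z, G}.
          Root G: left subtree has 1 node {Z}, right has 0 { }.
      Root E: left subtree has 0 nodes { }, right has 2 {S, W}.
        Root S: left subtree has 0 nodes { }, right has 1 {W}.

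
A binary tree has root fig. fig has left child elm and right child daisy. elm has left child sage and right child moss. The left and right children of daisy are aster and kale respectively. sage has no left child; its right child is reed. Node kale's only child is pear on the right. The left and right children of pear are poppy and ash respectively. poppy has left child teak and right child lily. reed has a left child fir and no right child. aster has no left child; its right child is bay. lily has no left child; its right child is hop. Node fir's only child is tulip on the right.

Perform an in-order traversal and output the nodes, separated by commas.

sage, fir, tulip, reed, elm, moss, fig, aster, bay, daisy, kale, teak, poppy, lily, hop, pear, ash

In-order visits the left subtree, then the node, then the right subtree.
At fig: go left to elm.
  At elm: go left to sage.
    At sage: no left child.
    Visit sage.
    At sage: go right to reed.
      At reed: go left to fir.
        At fir: no left child.
        Visit fir.
        At fir: go right to tulip.
          tulip is a leaf — visit tulip.
      Visit reed.
      At reed: no right child.
  Visit elm.
  At elm: go right to moss.
    moss is a leaf — visit moss.
Visit fig.
At fig: go right to daisy.
  At daisy: go left to aster.
    At aster: no left child.
    Visit aster.
    At aster: go right to bay.
      bay is a leaf — visit bay.
  Visit daisy.
  At daisy: go right to kale.
    At kale: no left child.
    Visit kale.
    At kale: go right to pear.
      At pear: go left to poppy.
        At poppy: go left to teak.
          teak is a leaf — visit teak.
        Visit poppy.
        At poppy: go right to lily.
          At lily: no left child.
          Visit lily.
          At lily: go right to hop.
            hop is a leaf — visit hop.
      Visit pear.
      At pear: go right to ash.
        ash is a leaf — visit ash.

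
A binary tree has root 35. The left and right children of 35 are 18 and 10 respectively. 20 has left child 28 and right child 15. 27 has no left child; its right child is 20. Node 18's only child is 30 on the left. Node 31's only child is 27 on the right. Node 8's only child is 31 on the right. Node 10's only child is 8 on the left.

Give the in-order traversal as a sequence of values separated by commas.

30, 18, 35, 8, 31, 27, 28, 20, 15, 10

In-order visits the left subtree, then the node, then the right subtree.
At 35: go left to 18.
  At 18: go left to 30.
    30 is a leaf — visit 30.
  Visit 18.
  At 18: no right child.
Visit 35.
At 35: go right to 10.
  At 10: go left to 8.
    At 8: no left child.
    Visit 8.
    At 8: go right to 31.
      At 31: no left child.
      Visit 31.
      At 31: go right to 27.
        At 27: no left child.
        Visit 27.
        At 27: go right to 20.
          At 20: go left to 28.
            28 is a leaf — visit 28.
          Visit 20.
          At 20: go right to 15.
            15 is a leaf — visit 15.
  Visit 10.
  At 10: no right child.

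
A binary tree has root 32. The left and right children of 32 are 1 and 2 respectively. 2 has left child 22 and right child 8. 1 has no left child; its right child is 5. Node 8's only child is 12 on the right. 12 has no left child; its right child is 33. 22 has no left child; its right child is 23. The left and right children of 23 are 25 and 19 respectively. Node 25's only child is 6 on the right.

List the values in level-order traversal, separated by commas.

32, 1, 2, 5, 22, 8, 23, 12, 25, 19, 33, 6

Level-order visits nodes level by level from the root, left to right within each level.
Level 0: 32
Level 1: 1, 2
Level 2: 5, 22, 8
Level 3: 23, 12
Level 4: 25, 19, 33
Level 5: 6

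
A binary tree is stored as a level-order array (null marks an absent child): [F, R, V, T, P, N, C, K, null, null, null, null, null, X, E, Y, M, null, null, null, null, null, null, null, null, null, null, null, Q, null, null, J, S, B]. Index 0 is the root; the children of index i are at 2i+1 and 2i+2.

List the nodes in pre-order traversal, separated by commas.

F, R, T, K, Y, J, S, M, B, P, V, N, C, X, Q, E

Pre-order visits the node, then its left subtree, then its right subtree.
Visit F.
At F: go left to R.
  Visit R.
  At R: go left to T.
    Visit T.
    At T: go left to K.
      Visit K.
      At K: go left to Y.
        Visit Y.
        At Y: go left to J.
          J is a leaf — visit J.
        At Y: go right to S.
          S is a leaf — visit S.
      At K: go right to M.
        Visit M.
        At M: go left to B.
          B is a leaf — visit B.
        At M: no right child.
    At T: no right child.
  At R: go right to P.
    P is a leaf — visit P.
At F: go right to V.
  Visit V.
  At V: go left to N.
    N is a leaf — visit N.
  At V: go right to C.
    Visit C.
    At C: go left to X.
      Visit X.
      At X: no left child.
      At X: go right to Q.
        Q is a leaf — visit Q.
    At C: go right to E.
      E is a leaf — visit E.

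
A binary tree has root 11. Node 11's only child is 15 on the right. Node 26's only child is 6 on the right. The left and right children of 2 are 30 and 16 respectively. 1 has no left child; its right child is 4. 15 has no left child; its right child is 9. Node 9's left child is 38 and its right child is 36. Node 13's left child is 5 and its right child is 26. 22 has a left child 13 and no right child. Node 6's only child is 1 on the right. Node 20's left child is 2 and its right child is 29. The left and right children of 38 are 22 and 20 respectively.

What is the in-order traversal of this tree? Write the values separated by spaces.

In-order visits the left subtree, then the node, then the right subtree.
At 11: no left child.
Visit 11.
At 11: go right to 15.
  At 15: no left child.
  Visit 15.
  At 15: go right to 9.
    At 9: go left to 38.
      At 38: go left to 22.
        At 22: go left to 13.
          At 13: go left to 5.
            5 is a leaf — visit 5.
          Visit 13.
          At 13: go right to 26.
            At 26: no left child.
            Visit 26.
            At 26: go right to 6.
              At 6: no left child.
              Visit 6.
              At 6: go right to 1.
                At 1: no left child.
                Visit 1.
                At 1: go right to 4.
                  4 is a leaf — visit 4.
        Visit 22.
        At 22: no right child.
      Visit 38.
      At 38: go right to 20.
        At 20: go left to 2.
          At 2: go left to 30.
            30 is a leaf — visit 30.
          Visit 2.
          At 2: go right to 16.
            16 is a leaf — visit 16.
        Visit 20.
        At 20: go right to 29.
          29 is a leaf — visit 29.
    Visit 9.
    At 9: go right to 36.
      36 is a leaf — visit 36.

11 15 5 13 26 6 1 4 22 38 30 2 16 20 29 9 36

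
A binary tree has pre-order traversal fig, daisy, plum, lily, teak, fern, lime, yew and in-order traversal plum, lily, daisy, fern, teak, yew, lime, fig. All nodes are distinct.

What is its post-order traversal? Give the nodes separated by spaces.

lily plum fern yew lime teak daisy fig

The first element of pre-order is the root; it splits in-order into left and right subtrees.
Root fig: left subtree has 7 nodes {plum, lily, daisy, fern, teak, yew, lime}, right has 0 { }.
  Root daisy: left subtree has 2 nodes {plum, lily}, right has 4 {fern, teak, yew, lime}.
    Root plum: left subtree has 0 nodes { }, right has 1 {lily}.
    Root teak: left subtree has 1 node {fern}, right has 2 {yew, lime}.
      Root lime: left subtree has 1 node {yew}, right has 0 { }.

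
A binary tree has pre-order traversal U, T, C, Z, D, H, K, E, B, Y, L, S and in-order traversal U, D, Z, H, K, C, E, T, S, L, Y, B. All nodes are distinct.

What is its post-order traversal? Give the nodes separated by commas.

The first element of pre-order is the root; it splits in-order into left and right subtrees.
Root U: left subtree has 0 nodes { }, right has 11 {D, Z, H, K, C, E, T, S, L, Y, B}.
  Root T: left subtree has 6 nodes {D, Z, H, K, C, E}, right has 4 {S, L, Y, B}.
    Root C: left subtree has 4 nodes {D, Z, H, K}, right has 1 {E}.
      Root Z: left subtree has 1 node {D}, right has 2 {H, K}.
        Root H: left subtree has 0 nodes { }, right has 1 {K}.
    Root B: left subtree has 3 nodes {S, L, Y}, right has 0 { }.
      Root Y: left subtree has 2 nodes {S, L}, right has 0 { }.
        Root L: left subtree has 1 node {S}, right has 0 { }.

D, K, H, Z, E, C, S, L, Y, B, T, U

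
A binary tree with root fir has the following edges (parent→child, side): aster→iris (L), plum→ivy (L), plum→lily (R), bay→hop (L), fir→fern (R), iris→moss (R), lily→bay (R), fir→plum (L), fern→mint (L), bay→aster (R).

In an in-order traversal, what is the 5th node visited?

In-order visits the left subtree, then the node, then the right subtree.
At fir: go left to plum.
  At plum: go left to ivy.
    ivy is a leaf — visit ivy.
  Visit plum.
  At plum: go right to lily.
    At lily: no left child.
    Visit lily.
    At lily: go right to bay.
      At bay: go left to hop.
        hop is a leaf — visit hop.
      Visit bay.
      At bay: go right to aster.
        At aster: go left to iris.
          At iris: no left child.
          Visit iris.
          At iris: go right to moss.
            moss is a leaf — visit moss.
        Visit aster.
        At aster: no right child.
Visit fir.
At fir: go right to fern.
  At fern: go left to mint.
    mint is a leaf — visit mint.
  Visit fern.
  At fern: no right child.
Full in-order sequence: ivy, plum, lily, hop, bay, iris, moss, aster, fir, mint, fern.

bay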